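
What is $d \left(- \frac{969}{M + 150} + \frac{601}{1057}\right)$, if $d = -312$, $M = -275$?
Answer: $- \frac{342999696}{132125} \approx -2596.0$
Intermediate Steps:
$d \left(- \frac{969}{M + 150} + \frac{601}{1057}\right) = - 312 \left(- \frac{969}{-275 + 150} + \frac{601}{1057}\right) = - 312 \left(- \frac{969}{-125} + 601 \cdot \frac{1}{1057}\right) = - 312 \left(\left(-969\right) \left(- \frac{1}{125}\right) + \frac{601}{1057}\right) = - 312 \left(\frac{969}{125} + \frac{601}{1057}\right) = \left(-312\right) \frac{1099358}{132125} = - \frac{342999696}{132125}$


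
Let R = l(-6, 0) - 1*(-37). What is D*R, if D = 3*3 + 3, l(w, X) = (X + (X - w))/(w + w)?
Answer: 438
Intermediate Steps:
l(w, X) = (-w + 2*X)/(2*w) (l(w, X) = (-w + 2*X)/((2*w)) = (-w + 2*X)*(1/(2*w)) = (-w + 2*X)/(2*w))
R = 73/2 (R = (0 - ½*(-6))/(-6) - 1*(-37) = -(0 + 3)/6 + 37 = -⅙*3 + 37 = -½ + 37 = 73/2 ≈ 36.500)
D = 12 (D = 9 + 3 = 12)
D*R = 12*(73/2) = 438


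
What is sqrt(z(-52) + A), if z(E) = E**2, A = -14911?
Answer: I*sqrt(12207) ≈ 110.49*I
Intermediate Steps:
sqrt(z(-52) + A) = sqrt((-52)**2 - 14911) = sqrt(2704 - 14911) = sqrt(-12207) = I*sqrt(12207)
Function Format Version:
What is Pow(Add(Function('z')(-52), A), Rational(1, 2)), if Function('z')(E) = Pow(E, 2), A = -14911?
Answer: Mul(I, Pow(12207, Rational(1, 2))) ≈ Mul(110.49, I)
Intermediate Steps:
Pow(Add(Function('z')(-52), A), Rational(1, 2)) = Pow(Add(Pow(-52, 2), -14911), Rational(1, 2)) = Pow(Add(2704, -14911), Rational(1, 2)) = Pow(-12207, Rational(1, 2)) = Mul(I, Pow(12207, Rational(1, 2)))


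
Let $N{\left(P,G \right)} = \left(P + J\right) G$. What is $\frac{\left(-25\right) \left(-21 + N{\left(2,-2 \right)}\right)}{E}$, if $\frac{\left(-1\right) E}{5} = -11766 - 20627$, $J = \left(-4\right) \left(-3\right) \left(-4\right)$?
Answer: $- \frac{355}{32393} \approx -0.010959$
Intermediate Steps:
$J = -48$ ($J = 12 \left(-4\right) = -48$)
$N{\left(P,G \right)} = G \left(-48 + P\right)$ ($N{\left(P,G \right)} = \left(P - 48\right) G = \left(-48 + P\right) G = G \left(-48 + P\right)$)
$E = 161965$ ($E = - 5 \left(-11766 - 20627\right) = \left(-5\right) \left(-32393\right) = 161965$)
$\frac{\left(-25\right) \left(-21 + N{\left(2,-2 \right)}\right)}{E} = \frac{\left(-25\right) \left(-21 - 2 \left(-48 + 2\right)\right)}{161965} = - 25 \left(-21 - -92\right) \frac{1}{161965} = - 25 \left(-21 + 92\right) \frac{1}{161965} = \left(-25\right) 71 \cdot \frac{1}{161965} = \left(-1775\right) \frac{1}{161965} = - \frac{355}{32393}$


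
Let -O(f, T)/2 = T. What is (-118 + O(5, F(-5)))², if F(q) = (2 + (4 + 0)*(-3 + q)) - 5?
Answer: 2304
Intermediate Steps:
F(q) = -15 + 4*q (F(q) = (2 + 4*(-3 + q)) - 5 = (2 + (-12 + 4*q)) - 5 = (-10 + 4*q) - 5 = -15 + 4*q)
O(f, T) = -2*T
(-118 + O(5, F(-5)))² = (-118 - 2*(-15 + 4*(-5)))² = (-118 - 2*(-15 - 20))² = (-118 - 2*(-35))² = (-118 + 70)² = (-48)² = 2304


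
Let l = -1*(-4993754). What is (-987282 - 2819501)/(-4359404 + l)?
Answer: -3806783/634350 ≈ -6.0011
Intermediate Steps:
l = 4993754
(-987282 - 2819501)/(-4359404 + l) = (-987282 - 2819501)/(-4359404 + 4993754) = -3806783/634350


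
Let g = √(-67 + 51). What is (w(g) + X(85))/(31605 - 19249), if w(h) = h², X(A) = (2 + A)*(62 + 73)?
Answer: 11729/12356 ≈ 0.94925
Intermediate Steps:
X(A) = 270 + 135*A (X(A) = (2 + A)*135 = 270 + 135*A)
g = 4*I (g = √(-16) = 4*I ≈ 4.0*I)
(w(g) + X(85))/(31605 - 19249) = ((4*I)² + (270 + 135*85))/(31605 - 19249) = (-16 + (270 + 11475))/12356 = (-16 + 11745)*(1/12356) = 11729*(1/12356) = 11729/12356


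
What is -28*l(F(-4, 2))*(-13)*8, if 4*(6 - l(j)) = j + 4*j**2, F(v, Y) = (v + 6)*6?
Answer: -410592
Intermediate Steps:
F(v, Y) = 36 + 6*v (F(v, Y) = (6 + v)*6 = 36 + 6*v)
l(j) = 6 - j**2 - j/4 (l(j) = 6 - (j + 4*j**2)/4 = 6 + (-j**2 - j/4) = 6 - j**2 - j/4)
-28*l(F(-4, 2))*(-13)*8 = -28*(6 - (36 + 6*(-4))**2 - (36 + 6*(-4))/4)*(-13)*8 = -28*(6 - (36 - 24)**2 - (36 - 24)/4)*(-13)*8 = -28*(6 - 1*12**2 - 1/4*12)*(-13)*8 = -28*(6 - 1*144 - 3)*(-13)*8 = -28*(6 - 144 - 3)*(-13)*8 = -28*(-141*(-13))*8 = -51324*8 = -28*14664 = -410592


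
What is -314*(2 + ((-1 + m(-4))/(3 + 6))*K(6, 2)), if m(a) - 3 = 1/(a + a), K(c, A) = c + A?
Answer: -3454/3 ≈ -1151.3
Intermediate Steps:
K(c, A) = A + c
m(a) = 3 + 1/(2*a) (m(a) = 3 + 1/(a + a) = 3 + 1/(2*a))
-314*(2 + ((-1 + m(-4))/(3 + 6))*K(6, 2)) = -314*(2 + ((-1 + (3 + (½)/(-4)))/(3 + 6))*(2 + 6)) = -314*(2 + ((-1 + (3 + (½)*(-¼)))/9)*8) = -314*(2 + ((-1 + (3 - ⅛))*(⅑))*8) = -314*(2 + ((-1 + 23/8)*(⅑))*8) = -314*(2 + ((15/8)*(⅑))*8) = -314*(2 + (5/24)*8) = -314*(2 + 5/3) = -314*11/3 = -3454/3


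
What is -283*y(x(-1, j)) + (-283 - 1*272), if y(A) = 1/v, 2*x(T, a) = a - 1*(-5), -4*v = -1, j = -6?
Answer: -1687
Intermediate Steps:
v = ¼ (v = -¼*(-1) = ¼ ≈ 0.25000)
x(T, a) = 5/2 + a/2 (x(T, a) = (a - 1*(-5))/2 = (a + 5)/2 = (5 + a)/2 = 5/2 + a/2)
y(A) = 4 (y(A) = 1/(¼) = 4)
-283*y(x(-1, j)) + (-283 - 1*272) = -283*4 + (-283 - 1*272) = -1132 + (-283 - 272) = -1132 - 555 = -1687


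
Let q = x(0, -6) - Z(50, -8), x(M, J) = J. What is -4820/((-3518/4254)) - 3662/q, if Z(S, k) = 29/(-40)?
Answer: 2420859860/371149 ≈ 6522.6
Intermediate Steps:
Z(S, k) = -29/40 (Z(S, k) = 29*(-1/40) = -29/40)
q = -211/40 (q = -6 - 1*(-29/40) = -6 + 29/40 = -211/40 ≈ -5.2750)
-4820/((-3518/4254)) - 3662/q = -4820/((-3518/4254)) - 3662/(-211/40) = -4820/((-3518*1/4254)) - 3662*(-40/211) = -4820/(-1759/2127) + 146480/211 = -4820*(-2127/1759) + 146480/211 = 10252140/1759 + 146480/211 = 2420859860/371149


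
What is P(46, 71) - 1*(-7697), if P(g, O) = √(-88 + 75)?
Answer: 7697 + I*√13 ≈ 7697.0 + 3.6056*I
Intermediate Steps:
P(g, O) = I*√13 (P(g, O) = √(-13) = I*√13)
P(46, 71) - 1*(-7697) = I*√13 - 1*(-7697) = I*√13 + 7697 = 7697 + I*√13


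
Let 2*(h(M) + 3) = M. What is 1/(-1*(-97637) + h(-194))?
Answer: 1/97537 ≈ 1.0253e-5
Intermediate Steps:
h(M) = -3 + M/2
1/(-1*(-97637) + h(-194)) = 1/(-1*(-97637) + (-3 + (½)*(-194))) = 1/(97637 + (-3 - 97)) = 1/(97637 - 100) = 1/97537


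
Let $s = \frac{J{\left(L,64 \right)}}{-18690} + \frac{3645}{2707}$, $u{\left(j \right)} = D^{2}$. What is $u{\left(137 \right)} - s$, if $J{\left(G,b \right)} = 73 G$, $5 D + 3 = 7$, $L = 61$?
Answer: $- \frac{118453639}{252969150} \approx -0.46825$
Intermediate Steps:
$D = \frac{4}{5}$ ($D = - \frac{3}{5} + \frac{1}{5} \cdot 7 = - \frac{3}{5} + \frac{7}{5} = \frac{4}{5} \approx 0.8$)
$u{\left(j \right)} = \frac{16}{25}$ ($u{\left(j \right)} = \left(\frac{4}{5}\right)^{2} = \frac{16}{25}$)
$s = \frac{56070779}{50593830}$ ($s = \frac{73 \cdot 61}{-18690} + \frac{3645}{2707} = 4453 \left(- \frac{1}{18690}\right) + 3645 \cdot \frac{1}{2707} = - \frac{4453}{18690} + \frac{3645}{2707} = \frac{56070779}{50593830} \approx 1.1083$)
$u{\left(137 \right)} - s = \frac{16}{25} - \frac{56070779}{50593830} = - \frac{118453639}{252969150}$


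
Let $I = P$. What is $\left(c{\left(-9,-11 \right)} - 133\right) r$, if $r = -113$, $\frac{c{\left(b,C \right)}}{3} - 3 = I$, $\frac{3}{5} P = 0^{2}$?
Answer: $14012$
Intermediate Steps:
$P = 0$ ($P = \frac{5 \cdot 0^{2}}{3} = \frac{5}{3} \cdot 0 = 0$)
$I = 0$
$c{\left(b,C \right)} = 9$ ($c{\left(b,C \right)} = 9 + 3 \cdot 0 = 9 + 0 = 9$)
$\left(c{\left(-9,-11 \right)} - 133\right) r = \left(9 - 133\right) \left(-113\right) = \left(-124\right) \left(-113\right) = 14012$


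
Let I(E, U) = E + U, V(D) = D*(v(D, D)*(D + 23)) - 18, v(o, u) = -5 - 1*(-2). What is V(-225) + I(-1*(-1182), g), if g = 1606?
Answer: -133580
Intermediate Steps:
v(o, u) = -3 (v(o, u) = -5 + 2 = -3)
V(D) = -18 + D*(-69 - 3*D) (V(D) = D*(-3*(D + 23)) - 18 = D*(-3*(23 + D)) - 18 = D*(-69 - 3*D) - 18 = -18 + D*(-69 - 3*D))
V(-225) + I(-1*(-1182), g) = (-18 - 69*(-225) - 3*(-225)**2) + (-1*(-1182) + 1606) = (-18 + 15525 - 3*50625) + (1182 + 1606) = (-18 + 15525 - 151875) + 2788 = -136368 + 2788 = -133580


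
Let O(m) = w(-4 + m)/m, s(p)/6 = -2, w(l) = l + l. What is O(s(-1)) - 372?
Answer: -1108/3 ≈ -369.33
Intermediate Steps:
w(l) = 2*l
s(p) = -12 (s(p) = 6*(-2) = -12)
O(m) = (-8 + 2*m)/m (O(m) = (2*(-4 + m))/m = (-8 + 2*m)/m)
O(s(-1)) - 372 = (2 - 8/(-12)) - 372 = (2 - 8*(-1/12)) - 372 = (2 + ⅔) - 372 = 8/3 - 372 = -1108/3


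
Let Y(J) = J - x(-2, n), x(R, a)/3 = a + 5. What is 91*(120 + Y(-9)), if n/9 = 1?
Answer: 6279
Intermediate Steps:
n = 9 (n = 9*1 = 9)
x(R, a) = 15 + 3*a (x(R, a) = 3*(a + 5) = 3*(5 + a) = 15 + 3*a)
Y(J) = -42 + J (Y(J) = J - (15 + 3*9) = J - (15 + 27) = J - 1*42 = J - 42 = -42 + J)
91*(120 + Y(-9)) = 91*(120 + (-42 - 9)) = 91*(120 - 51) = 91*69 = 6279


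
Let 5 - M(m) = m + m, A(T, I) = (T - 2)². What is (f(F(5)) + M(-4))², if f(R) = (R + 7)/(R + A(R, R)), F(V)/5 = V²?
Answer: 9844013089/58171129 ≈ 169.23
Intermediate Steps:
A(T, I) = (-2 + T)²
F(V) = 5*V²
M(m) = 5 - 2*m (M(m) = 5 - (m + m) = 5 - 2*m)
f(R) = (7 + R)/(R + (-2 + R)²) (f(R) = (R + 7)/(R + (-2 + R)²) = (7 + R)/(R + (-2 + R)²))
(f(F(5)) + M(-4))² = ((7 + 5*5²)/(5*5² + (-2 + 5*5²)²) + (5 - 2*(-4)))² = ((7 + 5*25)/(5*25 + (-2 + 5*25)²) + (5 + 8))² = ((7 + 125)/(125 + (-2 + 125)²) + 13)² = (132/(125 + 123²) + 13)² = (132/(125 + 15129) + 13)² = (132/15254 + 13)² = ((1/15254)*132 + 13)² = (66/7627 + 13)² = (99217/7627)² = 9844013089/58171129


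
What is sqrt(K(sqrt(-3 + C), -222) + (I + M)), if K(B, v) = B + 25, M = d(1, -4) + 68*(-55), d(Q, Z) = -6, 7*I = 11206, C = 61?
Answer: sqrt(-103887 + 49*sqrt(58))/7 ≈ 45.962*I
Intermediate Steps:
I = 11206/7 (I = (1/7)*11206 = 11206/7 ≈ 1600.9)
M = -3746 (M = -6 + 68*(-55) = -6 - 3740 = -3746)
K(B, v) = 25 + B
sqrt(K(sqrt(-3 + C), -222) + (I + M)) = sqrt((25 + sqrt(-3 + 61)) + (11206/7 - 3746)) = sqrt((25 + sqrt(58)) - 15016/7) = sqrt(-14841/7 + sqrt(58))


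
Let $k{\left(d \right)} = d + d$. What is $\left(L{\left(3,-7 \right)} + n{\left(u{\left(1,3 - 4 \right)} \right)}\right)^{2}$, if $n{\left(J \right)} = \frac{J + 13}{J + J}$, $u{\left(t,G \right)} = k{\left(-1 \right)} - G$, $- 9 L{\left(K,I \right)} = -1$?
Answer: $\frac{2809}{81} \approx 34.679$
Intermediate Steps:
$k{\left(d \right)} = 2 d$
$L{\left(K,I \right)} = \frac{1}{9}$ ($L{\left(K,I \right)} = \left(- \frac{1}{9}\right) \left(-1\right) = \frac{1}{9}$)
$u{\left(t,G \right)} = -2 - G$ ($u{\left(t,G \right)} = 2 \left(-1\right) - G = -2 - G$)
$n{\left(J \right)} = \frac{13 + J}{2 J}$
$\left(L{\left(3,-7 \right)} + n{\left(u{\left(1,3 - 4 \right)} \right)}\right)^{2} = \left(\frac{1}{9} + \frac{13 - 1}{2 \left(-2 - \left(3 - 4\right)\right)}\right)^{2} = \left(\frac{1}{9} + \frac{13 - 1}{2 \left(-2 - -1\right)}\right)^{2} = \left(\frac{1}{9} + \frac{13 + \left(-2 + 1\right)}{2 \left(-2 + 1\right)}\right)^{2} = \left(\frac{1}{9} + \frac{13 - 1}{2 \left(-1\right)}\right)^{2} = \left(\frac{1}{9} + \frac{1}{2} \left(-1\right) 12\right)^{2} = \left(\frac{1}{9} - 6\right)^{2} = \left(- \frac{53}{9}\right)^{2} = \frac{2809}{81}$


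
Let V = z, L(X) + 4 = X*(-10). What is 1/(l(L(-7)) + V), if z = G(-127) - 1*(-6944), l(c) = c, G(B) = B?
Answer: 1/6883 ≈ 0.00014529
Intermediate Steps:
L(X) = -4 - 10*X (L(X) = -4 + X*(-10) = -4 - 10*X)
z = 6817 (z = -127 - 1*(-6944) = -127 + 6944 = 6817)
V = 6817
1/(l(L(-7)) + V) = 1/((-4 - 10*(-7)) + 6817) = 1/((-4 + 70) + 6817) = 1/(66 + 6817) = 1/6883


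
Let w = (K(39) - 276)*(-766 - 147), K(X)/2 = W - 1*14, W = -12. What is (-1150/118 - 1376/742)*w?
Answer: -76039000488/21889 ≈ -3.4738e+6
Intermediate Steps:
K(X) = -52 (K(X) = 2*(-12 - 1*14) = 2*(-12 - 14) = 2*(-26) = -52)
w = 299464 (w = (-52 - 276)*(-766 - 147) = -328*(-913) = 299464)
(-1150/118 - 1376/742)*w = (-1150/118 - 1376/742)*299464 = (-1150*1/118 - 1376*1/742)*299464 = (-575/59 - 688/371)*299464 = -253917/21889*299464 = -76039000488/21889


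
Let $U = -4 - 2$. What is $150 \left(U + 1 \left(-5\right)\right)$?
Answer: $-1650$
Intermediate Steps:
$U = -6$
$150 \left(U + 1 \left(-5\right)\right) = 150 \left(-6 + 1 \left(-5\right)\right) = 150 \left(-6 - 5\right) = 150 \left(-11\right) = -1650$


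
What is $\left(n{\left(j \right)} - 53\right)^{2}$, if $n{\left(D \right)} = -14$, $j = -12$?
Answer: $4489$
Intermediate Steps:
$\left(n{\left(j \right)} - 53\right)^{2} = \left(-14 - 53\right)^{2} = \left(-67\right)^{2} = 4489$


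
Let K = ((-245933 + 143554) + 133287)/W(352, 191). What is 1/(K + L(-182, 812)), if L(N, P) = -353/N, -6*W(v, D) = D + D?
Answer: -34762/16808345 ≈ -0.0020681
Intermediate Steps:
W(v, D) = -D/3 (W(v, D) = -(D + D)/6 = -D/3)
K = -92724/191 (K = ((-245933 + 143554) + 133287)/((-1/3*191)) = (-102379 + 133287)/(-191/3) = 30908*(-3/191) = -92724/191 ≈ -485.47)
1/(K + L(-182, 812)) = 1/(-92724/191 - 353/(-182)) = 1/(-92724/191 - 353*(-1/182)) = 1/(-92724/191 + 353/182) = 1/(-16808345/34762) = -34762/16808345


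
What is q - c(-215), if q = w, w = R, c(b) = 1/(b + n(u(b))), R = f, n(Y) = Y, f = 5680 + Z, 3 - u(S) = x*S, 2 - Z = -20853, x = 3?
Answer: 11489654/433 ≈ 26535.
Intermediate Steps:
Z = 20855 (Z = 2 - 1*(-20853) = 2 + 20853 = 20855)
u(S) = 3 - 3*S
f = 26535 (f = 5680 + 20855 = 26535)
R = 26535
c(b) = 1/(3 - 2*b) (c(b) = 1/(b + (3 - 3*b)) = 1/(3 - 2*b))
w = 26535
q = 26535
q - c(-215) = 26535 - 1/(3 - 2*(-215)) = 26535 - 1/(3 + 430) = 26535 - 1/433 = 11489654/433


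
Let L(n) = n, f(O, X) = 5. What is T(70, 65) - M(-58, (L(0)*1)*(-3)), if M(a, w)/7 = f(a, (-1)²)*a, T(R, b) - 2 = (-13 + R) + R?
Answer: 2159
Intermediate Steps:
T(R, b) = -11 + 2*R (T(R, b) = 2 + ((-13 + R) + R) = 2 + (-13 + 2*R) = -11 + 2*R)
M(a, w) = 35*a (M(a, w) = 7*(5*a) = 35*a)
T(70, 65) - M(-58, (L(0)*1)*(-3)) = (-11 + 2*70) - 35*(-58) = (-11 + 140) - 1*(-2030) = 129 + 2030 = 2159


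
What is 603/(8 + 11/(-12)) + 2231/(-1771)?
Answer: 548927/6545 ≈ 83.870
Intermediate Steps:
603/(8 + 11/(-12)) + 2231/(-1771) = 603/(8 + 11*(-1/12)) + 2231*(-1/1771) = 603/(8 - 11/12) - 97/77 = 603/(85/12) - 97/77 = 603*(12/85) - 97/77 = 7236/85 - 97/77 = 548927/6545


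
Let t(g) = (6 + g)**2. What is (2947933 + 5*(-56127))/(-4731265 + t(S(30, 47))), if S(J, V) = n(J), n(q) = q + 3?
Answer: -1333649/2364872 ≈ -0.56394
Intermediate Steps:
n(q) = 3 + q
S(J, V) = 3 + J
(2947933 + 5*(-56127))/(-4731265 + t(S(30, 47))) = (2947933 + 5*(-56127))/(-4731265 + (6 + (3 + 30))**2) = (2947933 - 280635)/(-4731265 + (6 + 33)**2) = 2667298/(-4731265 + 39**2) = 2667298/(-4731265 + 1521) = 2667298/(-4729744) = 2667298*(-1/4729744) = -1333649/2364872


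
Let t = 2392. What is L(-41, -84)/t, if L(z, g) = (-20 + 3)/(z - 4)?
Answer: 17/107640 ≈ 0.00015793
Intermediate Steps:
L(z, g) = -17/(-4 + z)
L(-41, -84)/t = -17/(-4 - 41)/2392 = -17/(-45)*(1/2392) = -17*(-1/45)*(1/2392) = (17/45)*(1/2392) = 17/107640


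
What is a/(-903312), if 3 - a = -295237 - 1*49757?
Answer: -38333/100368 ≈ -0.38192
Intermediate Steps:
a = 344997 (a = 3 - (-295237 - 1*49757) = 3 - (-295237 - 49757) = 3 - 1*(-344994) = 3 + 344994 = 344997)
a/(-903312) = 344997/(-903312) = 344997*(-1/903312) = -38333/100368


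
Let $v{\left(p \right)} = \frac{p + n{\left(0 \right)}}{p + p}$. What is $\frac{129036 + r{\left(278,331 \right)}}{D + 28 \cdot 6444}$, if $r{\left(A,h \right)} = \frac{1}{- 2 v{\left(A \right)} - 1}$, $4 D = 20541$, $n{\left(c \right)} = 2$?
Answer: $\frac{144003620}{207093051} \approx 0.69536$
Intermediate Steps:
$v{\left(p \right)} = \frac{2 + p}{2 p}$ ($v{\left(p \right)} = \frac{p + 2}{p + p} = \frac{2 + p}{2 p}$)
$D = \frac{20541}{4}$ ($D = \frac{1}{4} \cdot 20541 = \frac{20541}{4} \approx 5135.3$)
$r{\left(A,h \right)} = \frac{1}{-1 - \frac{2 + A}{A}}$ ($r{\left(A,h \right)} = \frac{1}{- 2 \frac{2 + A}{2 A} - 1} = \frac{1}{- \frac{2 + A}{A} - 1} = \frac{1}{-1 - \frac{2 + A}{A}}$)
$\frac{129036 + r{\left(278,331 \right)}}{D + 28 \cdot 6444} = \frac{129036 - \frac{278}{2 + 2 \cdot 278}}{\frac{20541}{4} + 28 \cdot 6444} = \frac{129036 - \frac{278}{2 + 556}}{\frac{20541}{4} + 180432} = \frac{129036 - \frac{278}{558}}{\frac{742269}{4}} = \left(129036 - 278 \cdot \frac{1}{558}\right) \frac{4}{742269} = \left(129036 - \frac{139}{279}\right) \frac{4}{742269} = \frac{36000905}{279} \cdot \frac{4}{742269} = \frac{144003620}{207093051}$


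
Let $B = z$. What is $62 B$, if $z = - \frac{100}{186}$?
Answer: $- \frac{100}{3} \approx -33.333$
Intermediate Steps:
$z = - \frac{50}{93}$ ($z = \left(-100\right) \frac{1}{186} = - \frac{50}{93} \approx -0.53763$)
$B = - \frac{50}{93} \approx -0.53763$
$62 B = 62 \left(- \frac{50}{93}\right) = - \frac{100}{3}$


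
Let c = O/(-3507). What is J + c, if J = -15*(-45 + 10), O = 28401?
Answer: 604258/1169 ≈ 516.90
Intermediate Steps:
c = -9467/1169 (c = 28401/(-3507) = 28401*(-1/3507) = -9467/1169 ≈ -8.0984)
J = 525 (J = -15*(-35) = 525)
J + c = 525 - 9467/1169 = 604258/1169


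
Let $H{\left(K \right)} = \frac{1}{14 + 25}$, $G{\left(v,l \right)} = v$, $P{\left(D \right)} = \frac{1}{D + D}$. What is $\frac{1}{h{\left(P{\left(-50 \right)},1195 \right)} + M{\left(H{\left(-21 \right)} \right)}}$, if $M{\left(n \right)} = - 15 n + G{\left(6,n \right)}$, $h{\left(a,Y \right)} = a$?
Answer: $\frac{1300}{7287} \approx 0.1784$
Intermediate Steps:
$P{\left(D \right)} = \frac{1}{2 D}$
$H{\left(K \right)} = \frac{1}{39}$
$M{\left(n \right)} = 6 - 15 n$ ($M{\left(n \right)} = - 15 n + 6 = 6 - 15 n$)
$\frac{1}{h{\left(P{\left(-50 \right)},1195 \right)} + M{\left(H{\left(-21 \right)} \right)}} = \frac{1}{\frac{1}{2 \left(-50\right)} + \left(6 - \frac{5}{13}\right)} = \frac{1}{\frac{1}{2} \left(- \frac{1}{50}\right) + \left(6 - \frac{5}{13}\right)} = \frac{1}{- \frac{1}{100} + \frac{73}{13}} = \frac{1}{\frac{7287}{1300}} = \frac{1300}{7287}$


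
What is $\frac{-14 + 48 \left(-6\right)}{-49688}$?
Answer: $\frac{151}{24844} \approx 0.0060779$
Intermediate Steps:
$\frac{-14 + 48 \left(-6\right)}{-49688} = \left(-14 - 288\right) \left(- \frac{1}{49688}\right) = \left(-302\right) \left(- \frac{1}{49688}\right) = \frac{151}{24844}$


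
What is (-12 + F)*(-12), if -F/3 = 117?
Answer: 4356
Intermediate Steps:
F = -351 (F = -3*117 = -351)
(-12 + F)*(-12) = (-12 - 351)*(-12) = -363*(-12) = 4356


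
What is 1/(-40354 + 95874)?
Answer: 1/55520 ≈ 1.8012e-5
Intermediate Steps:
1/(-40354 + 95874) = 1/55520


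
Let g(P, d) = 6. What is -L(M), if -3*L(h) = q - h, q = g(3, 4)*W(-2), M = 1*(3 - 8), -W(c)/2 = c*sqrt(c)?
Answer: 5/3 + 8*I*sqrt(2) ≈ 1.6667 + 11.314*I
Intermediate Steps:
W(c) = -2*c**(3/2) (W(c) = -2*c*sqrt(c) = -2*c**(3/2))
M = -5 (M = 1*(-5) = -5)
q = 24*I*sqrt(2) (q = 6*(-(-4)*I*sqrt(2)) = 6*(4*I*sqrt(2)) = 24*I*sqrt(2) ≈ 33.941*I)
L(h) = h/3 - 8*I*sqrt(2) (L(h) = -(24*I*sqrt(2) - h)/3 = -(-h + 24*I*sqrt(2))/3 = h/3 - 8*I*sqrt(2))
-L(M) = -((1/3)*(-5) - 8*I*sqrt(2)) = -(-5/3 - 8*I*sqrt(2)) = 5/3 + 8*I*sqrt(2)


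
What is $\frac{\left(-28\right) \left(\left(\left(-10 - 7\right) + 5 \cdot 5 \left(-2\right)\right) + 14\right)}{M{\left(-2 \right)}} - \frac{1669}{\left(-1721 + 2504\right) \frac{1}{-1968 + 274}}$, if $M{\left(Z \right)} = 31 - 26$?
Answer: $\frac{15298402}{3915} \approx 3907.6$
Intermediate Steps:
$M{\left(Z \right)} = 5$
$\frac{\left(-28\right) \left(\left(\left(-10 - 7\right) + 5 \cdot 5 \left(-2\right)\right) + 14\right)}{M{\left(-2 \right)}} - \frac{1669}{\left(-1721 + 2504\right) \frac{1}{-1968 + 274}} = \frac{\left(-28\right) \left(\left(\left(-10 - 7\right) + 5 \cdot 5 \left(-2\right)\right) + 14\right)}{5} - \frac{1669}{\left(-1721 + 2504\right) \frac{1}{-1968 + 274}} = - 28 \left(\left(-17 + 25 \left(-2\right)\right) + 14\right) \frac{1}{5} - \frac{1669}{783 \frac{1}{-1694}} = - 28 \left(\left(-17 - 50\right) + 14\right) \frac{1}{5} - \frac{1669}{783 \left(- \frac{1}{1694}\right)} = - 28 \left(-67 + 14\right) \frac{1}{5} - \frac{1669}{- \frac{783}{1694}} = \left(-28\right) \left(-53\right) \frac{1}{5} - - \frac{2827286}{783} = 1484 \cdot \frac{1}{5} + \frac{2827286}{783} = \frac{1484}{5} + \frac{2827286}{783} = \frac{15298402}{3915}$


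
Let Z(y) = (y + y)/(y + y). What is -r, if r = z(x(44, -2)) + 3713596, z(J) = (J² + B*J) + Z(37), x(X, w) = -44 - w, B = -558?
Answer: -3738797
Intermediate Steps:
Z(y) = 1 (Z(y) = (2*y)/((2*y)) = (2*y)*(1/(2*y)) = 1)
z(J) = 1 + J² - 558*J (z(J) = (J² - 558*J) + 1 = 1 + J² - 558*J)
r = 3738797 (r = (1 + (-44 - 1*(-2))² - 558*(-44 - 1*(-2))) + 3713596 = (1 + (-44 + 2)² - 558*(-44 + 2)) + 3713596 = (1 + (-42)² - 558*(-42)) + 3713596 = (1 + 1764 + 23436) + 3713596 = 25201 + 3713596 = 3738797)
-r = -1*3738797 = -3738797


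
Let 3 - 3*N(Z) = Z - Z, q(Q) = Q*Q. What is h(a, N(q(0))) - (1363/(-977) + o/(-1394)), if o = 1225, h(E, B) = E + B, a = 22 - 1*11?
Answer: 19440103/1361938 ≈ 14.274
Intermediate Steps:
q(Q) = Q²
N(Z) = 1 (N(Z) = 1 - (Z - Z)/3 = 1 - ⅓*0 = 1 + 0 = 1)
a = 11 (a = 22 - 11 = 11)
h(E, B) = B + E
h(a, N(q(0))) - (1363/(-977) + o/(-1394)) = (1 + 11) - (1363/(-977) + 1225/(-1394)) = 12 - (1363*(-1/977) + 1225*(-1/1394)) = 12 - (-1363/977 - 1225/1394) = 12 - 1*(-3096847/1361938) = 12 + 3096847/1361938 = 19440103/1361938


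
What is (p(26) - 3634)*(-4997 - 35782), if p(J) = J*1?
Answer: 147130632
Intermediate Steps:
p(J) = J
(p(26) - 3634)*(-4997 - 35782) = (26 - 3634)*(-4997 - 35782) = -3608*(-40779) = 147130632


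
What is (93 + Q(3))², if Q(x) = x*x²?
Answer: 14400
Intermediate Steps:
Q(x) = x³
(93 + Q(3))² = (93 + 3³)² = (93 + 27)² = 120² = 14400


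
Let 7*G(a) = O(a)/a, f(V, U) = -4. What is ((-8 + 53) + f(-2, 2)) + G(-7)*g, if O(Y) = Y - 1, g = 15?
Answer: 2129/49 ≈ 43.449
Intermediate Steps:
O(Y) = -1 + Y
G(a) = (-1 + a)/(7*a) (G(a) = ((-1 + a)/a)/7 = (-1 + a)/(7*a))
((-8 + 53) + f(-2, 2)) + G(-7)*g = ((-8 + 53) - 4) + ((⅐)*(-1 - 7)/(-7))*15 = (45 - 4) + ((⅐)*(-⅐)*(-8))*15 = 41 + (8/49)*15 = 41 + 120/49 = 2129/49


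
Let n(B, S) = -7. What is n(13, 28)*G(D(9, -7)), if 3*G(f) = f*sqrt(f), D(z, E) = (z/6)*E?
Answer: 49*I*sqrt(42)/4 ≈ 79.389*I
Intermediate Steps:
D(z, E) = E*z/6 (D(z, E) = (z*(1/6))*E = (z/6)*E = E*z/6)
G(f) = f**(3/2)/3 (G(f) = (f*sqrt(f))/3 = f**(3/2)/3)
n(13, 28)*G(D(9, -7)) = -7*((1/6)*(-7)*9)**(3/2)/3 = -7*(-21/2)**(3/2)/3 = -7*(-21*I*sqrt(42)/4)/3 = -(-49)*I*sqrt(42)/4 = 49*I*sqrt(42)/4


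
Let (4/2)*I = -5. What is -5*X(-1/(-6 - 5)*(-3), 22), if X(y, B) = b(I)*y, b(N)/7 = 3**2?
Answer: 945/11 ≈ 85.909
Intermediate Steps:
I = -5/2 (I = (1/2)*(-5) = -5/2 ≈ -2.5000)
b(N) = 63 (b(N) = 7*3**2 = 7*9 = 63)
X(y, B) = 63*y
-5*X(-1/(-6 - 5)*(-3), 22) = -315*-1/(-6 - 5)*(-3) = -315*-1/(-11)*(-3) = -315*-1*(-1/11)*(-3) = -315*(1/11)*(-3) = -315*(-3)/11 = -5*(-189/11) = 945/11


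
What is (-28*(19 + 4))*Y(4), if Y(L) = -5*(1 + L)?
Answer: 16100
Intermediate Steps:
Y(L) = -5 - 5*L
(-28*(19 + 4))*Y(4) = (-28*(19 + 4))*(-5 - 5*4) = (-28*23)*(-5 - 20) = -644*(-25) = 16100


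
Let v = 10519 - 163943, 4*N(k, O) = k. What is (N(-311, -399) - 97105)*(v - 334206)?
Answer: 94778448765/2 ≈ 4.7389e+10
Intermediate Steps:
N(k, O) = k/4
v = -153424
(N(-311, -399) - 97105)*(v - 334206) = ((¼)*(-311) - 97105)*(-153424 - 334206) = (-311/4 - 97105)*(-487630) = -388731/4*(-487630) = 94778448765/2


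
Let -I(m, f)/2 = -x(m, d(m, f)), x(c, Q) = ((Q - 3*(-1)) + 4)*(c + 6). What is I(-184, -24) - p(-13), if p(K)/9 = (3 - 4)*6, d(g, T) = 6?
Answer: -4574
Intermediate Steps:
p(K) = -54 (p(K) = 9*((3 - 4)*6) = 9*(-1*6) = 9*(-6) = -54)
x(c, Q) = (6 + c)*(7 + Q) (x(c, Q) = ((Q + 3) + 4)*(6 + c) = ((3 + Q) + 4)*(6 + c) = (7 + Q)*(6 + c) = (6 + c)*(7 + Q))
I(m, f) = 156 + 26*m (I(m, f) = -(-2)*(42 + 6*6 + 7*m + 6*m) = -(-2)*(42 + 36 + 7*m + 6*m) = -(-2)*(78 + 13*m) = -2*(-78 - 13*m) = 156 + 26*m)
I(-184, -24) - p(-13) = (156 + 26*(-184)) - 1*(-54) = (156 - 4784) + 54 = -4628 + 54 = -4574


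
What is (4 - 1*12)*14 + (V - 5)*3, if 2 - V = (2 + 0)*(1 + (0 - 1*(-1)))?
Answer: -133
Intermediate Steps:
V = -2 (V = 2 - (2 + 0)*(1 + (0 - 1*(-1))) = 2 - 2*(1 + (0 + 1)) = 2 - 2*(1 + 1) = 2 - 2*2 = 2 - 1*4 = 2 - 4 = -2)
(4 - 1*12)*14 + (V - 5)*3 = (4 - 1*12)*14 + (-2 - 5)*3 = (4 - 12)*14 - 7*3 = -8*14 - 21 = -112 - 21 = -133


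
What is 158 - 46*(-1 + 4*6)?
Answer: -900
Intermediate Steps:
158 - 46*(-1 + 4*6) = 158 - 46*(-1 + 24) = 158 - 46*23 = 158 - 1058 = -900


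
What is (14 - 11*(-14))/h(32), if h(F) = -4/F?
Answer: -1344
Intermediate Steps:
(14 - 11*(-14))/h(32) = (14 - 11*(-14))/((-4/32)) = (14 + 154)/((-4*1/32)) = 168/(-⅛) = 168*(-8) = -1344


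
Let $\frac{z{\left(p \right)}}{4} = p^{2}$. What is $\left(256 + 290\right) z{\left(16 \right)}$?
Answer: $559104$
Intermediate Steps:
$z{\left(p \right)} = 4 p^{2}$
$\left(256 + 290\right) z{\left(16 \right)} = \left(256 + 290\right) 4 \cdot 16^{2} = 546 \cdot 4 \cdot 256 = 546 \cdot 1024 = 559104$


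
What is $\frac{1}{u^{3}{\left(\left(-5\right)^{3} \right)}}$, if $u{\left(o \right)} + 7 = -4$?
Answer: $- \frac{1}{1331} \approx -0.00075131$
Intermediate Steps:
$u{\left(o \right)} = -11$ ($u{\left(o \right)} = -7 - 4 = -11$)
$\frac{1}{u^{3}{\left(\left(-5\right)^{3} \right)}} = \frac{1}{\left(-11\right)^{3}} = \frac{1}{-1331} = - \frac{1}{1331}$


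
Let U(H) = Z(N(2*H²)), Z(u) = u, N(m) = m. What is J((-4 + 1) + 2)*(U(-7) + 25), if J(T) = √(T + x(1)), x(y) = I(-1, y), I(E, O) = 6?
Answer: 123*√5 ≈ 275.04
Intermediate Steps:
x(y) = 6
J(T) = √(6 + T) (J(T) = √(T + 6) = √(6 + T))
U(H) = 2*H²
J((-4 + 1) + 2)*(U(-7) + 25) = √(6 + ((-4 + 1) + 2))*(2*(-7)² + 25) = √(6 + (-3 + 2))*(2*49 + 25) = √(6 - 1)*(98 + 25) = √5*123 = 123*√5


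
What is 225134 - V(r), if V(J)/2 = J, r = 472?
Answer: 224190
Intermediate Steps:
V(J) = 2*J
225134 - V(r) = 225134 - 2*472 = 225134 - 1*944 = 225134 - 944 = 224190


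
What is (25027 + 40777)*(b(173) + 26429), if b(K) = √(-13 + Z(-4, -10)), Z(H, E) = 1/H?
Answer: 1739133916 + 32902*I*√53 ≈ 1.7391e+9 + 2.3953e+5*I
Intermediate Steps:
b(K) = I*√53/2 (b(K) = √(-13 + 1/(-4)) = √(-13 - ¼) = √(-53/4) = I*√53/2)
(25027 + 40777)*(b(173) + 26429) = (25027 + 40777)*(I*√53/2 + 26429) = 65804*(26429 + I*√53/2) = 1739133916 + 32902*I*√53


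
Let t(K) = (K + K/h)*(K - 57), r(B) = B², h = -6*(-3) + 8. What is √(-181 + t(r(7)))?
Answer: I*√99385/13 ≈ 24.25*I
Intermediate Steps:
h = 26 (h = 18 + 8 = 26)
t(K) = 27*K*(-57 + K)/26 (t(K) = (K + K/26)*(K - 57) = (K + K*(1/26))*(-57 + K) = (K + K/26)*(-57 + K) = (27*K/26)*(-57 + K) = 27*K*(-57 + K)/26)
√(-181 + t(r(7))) = √(-181 + (27/26)*7²*(-57 + 7²)) = √(-181 + (27/26)*49*(-57 + 49)) = √(-181 + (27/26)*49*(-8)) = √(-181 - 5292/13) = √(-7645/13) = I*√99385/13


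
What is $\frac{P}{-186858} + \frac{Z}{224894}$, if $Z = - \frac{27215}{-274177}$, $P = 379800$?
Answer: $- \frac{1301041800702885}{640100372792678} \approx -2.0326$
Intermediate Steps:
$Z = \frac{27215}{274177}$ ($Z = \left(-27215\right) \left(- \frac{1}{274177}\right) = \frac{27215}{274177} \approx 0.099261$)
$\frac{P}{-186858} + \frac{Z}{224894} = \frac{379800}{-186858} + \frac{27215}{274177 \cdot 224894} = 379800 \left(- \frac{1}{186858}\right) + \frac{27215}{274177} \cdot \frac{1}{224894} = - \frac{21100}{10381} + \frac{27215}{61660762238} = - \frac{1301041800702885}{640100372792678}$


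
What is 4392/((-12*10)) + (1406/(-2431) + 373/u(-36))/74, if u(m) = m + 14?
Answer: -66267429/1798940 ≈ -36.837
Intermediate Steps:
u(m) = 14 + m
4392/((-12*10)) + (1406/(-2431) + 373/u(-36))/74 = 4392/((-12*10)) + (1406/(-2431) + 373/(14 - 36))/74 = 4392/(-120) + (1406*(-1/2431) + 373/(-22))*(1/74) = 4392*(-1/120) + (-1406/2431 + 373*(-1/22))*(1/74) = -183/5 + (-1406/2431 - 373/22)*(1/74) = -183/5 - 85245/4862*1/74 = -183/5 - 85245/359788 = -66267429/1798940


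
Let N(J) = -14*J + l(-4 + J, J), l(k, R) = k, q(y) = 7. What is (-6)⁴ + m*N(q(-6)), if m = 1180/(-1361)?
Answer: 1875956/1361 ≈ 1378.4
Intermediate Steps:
m = -1180/1361 (m = 1180*(-1/1361) = -1180/1361 ≈ -0.86701)
N(J) = -4 - 13*J (N(J) = -14*J + (-4 + J) = -4 - 13*J)
(-6)⁴ + m*N(q(-6)) = (-6)⁴ - 1180*(-4 - 13*7)/1361 = 1296 - 1180*(-4 - 91)/1361 = 1296 - 1180/1361*(-95) = 1296 + 112100/1361 = 1875956/1361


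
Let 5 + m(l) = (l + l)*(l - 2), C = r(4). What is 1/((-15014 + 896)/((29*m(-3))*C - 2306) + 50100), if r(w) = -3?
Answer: 4481/224512218 ≈ 1.9959e-5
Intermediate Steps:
C = -3
m(l) = -5 + 2*l*(-2 + l) (m(l) = -5 + (l + l)*(l - 2) = -5 + (2*l)*(-2 + l) = -5 + 2*l*(-2 + l))
1/((-15014 + 896)/((29*m(-3))*C - 2306) + 50100) = 1/((-15014 + 896)/((29*(-5 - 4*(-3) + 2*(-3)**2))*(-3) - 2306) + 50100) = 1/(-14118/((29*(-5 + 12 + 2*9))*(-3) - 2306) + 50100) = 1/(-14118/((29*(-5 + 12 + 18))*(-3) - 2306) + 50100) = 1/(-14118/((29*25)*(-3) - 2306) + 50100) = 1/(-14118/(725*(-3) - 2306) + 50100) = 1/(-14118/(-2175 - 2306) + 50100) = 1/(-14118/(-4481) + 50100) = 1/(-14118*(-1/4481) + 50100) = 1/(14118/4481 + 50100) = 1/(224512218/4481) = 4481/224512218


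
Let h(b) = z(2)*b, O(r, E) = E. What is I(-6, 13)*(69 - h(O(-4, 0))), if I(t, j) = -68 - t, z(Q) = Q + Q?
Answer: -4278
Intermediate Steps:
z(Q) = 2*Q
h(b) = 4*b (h(b) = (2*2)*b = 4*b)
I(-6, 13)*(69 - h(O(-4, 0))) = (-68 - 1*(-6))*(69 - 4*0) = (-68 + 6)*(69 - 1*0) = -62*(69 + 0) = -62*69 = -4278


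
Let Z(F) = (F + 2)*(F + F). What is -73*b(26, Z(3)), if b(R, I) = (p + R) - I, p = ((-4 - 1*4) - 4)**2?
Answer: -10220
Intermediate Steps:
p = 144 (p = ((-4 - 4) - 4)**2 = (-8 - 4)**2 = (-12)**2 = 144)
Z(F) = 2*F*(2 + F) (Z(F) = (2 + F)*(2*F) = 2*F*(2 + F))
b(R, I) = 144 + R - I (b(R, I) = (144 + R) - I = 144 + R - I)
-73*b(26, Z(3)) = -73*(144 + 26 - 2*3*(2 + 3)) = -73*(144 + 26 - 2*3*5) = -73*(144 + 26 - 1*30) = -73*(144 + 26 - 30) = -73*140 = -10220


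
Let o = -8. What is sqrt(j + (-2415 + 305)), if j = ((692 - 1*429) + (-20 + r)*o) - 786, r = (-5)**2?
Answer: 9*I*sqrt(33) ≈ 51.701*I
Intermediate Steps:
r = 25
j = -563 (j = ((692 - 1*429) + (-20 + 25)*(-8)) - 786 = ((692 - 429) + 5*(-8)) - 786 = (263 - 40) - 786 = 223 - 786 = -563)
sqrt(j + (-2415 + 305)) = sqrt(-563 + (-2415 + 305)) = sqrt(-563 - 2110) = sqrt(-2673) = 9*I*sqrt(33)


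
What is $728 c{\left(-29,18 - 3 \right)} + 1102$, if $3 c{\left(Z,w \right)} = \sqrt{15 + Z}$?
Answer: $1102 + \frac{728 i \sqrt{14}}{3} \approx 1102.0 + 907.98 i$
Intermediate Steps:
$c{\left(Z,w \right)} = \frac{\sqrt{15 + Z}}{3}$
$728 c{\left(-29,18 - 3 \right)} + 1102 = 728 \frac{\sqrt{15 - 29}}{3} + 1102 = 728 \frac{\sqrt{-14}}{3} + 1102 = 728 \frac{i \sqrt{14}}{3} + 1102 = \frac{728 i \sqrt{14}}{3} + 1102 = 1102 + \frac{728 i \sqrt{14}}{3}$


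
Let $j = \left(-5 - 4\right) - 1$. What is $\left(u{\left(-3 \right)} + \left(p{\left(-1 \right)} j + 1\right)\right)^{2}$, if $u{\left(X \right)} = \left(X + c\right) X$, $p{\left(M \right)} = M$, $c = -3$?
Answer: $841$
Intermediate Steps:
$j = -10$ ($j = -9 - 1 = -10$)
$u{\left(X \right)} = X \left(-3 + X\right)$ ($u{\left(X \right)} = \left(X - 3\right) X = \left(-3 + X\right) X = X \left(-3 + X\right)$)
$\left(u{\left(-3 \right)} + \left(p{\left(-1 \right)} j + 1\right)\right)^{2} = \left(- 3 \left(-3 - 3\right) + \left(\left(-1\right) \left(-10\right) + 1\right)\right)^{2} = \left(\left(-3\right) \left(-6\right) + \left(10 + 1\right)\right)^{2} = \left(18 + 11\right)^{2} = 29^{2} = 841$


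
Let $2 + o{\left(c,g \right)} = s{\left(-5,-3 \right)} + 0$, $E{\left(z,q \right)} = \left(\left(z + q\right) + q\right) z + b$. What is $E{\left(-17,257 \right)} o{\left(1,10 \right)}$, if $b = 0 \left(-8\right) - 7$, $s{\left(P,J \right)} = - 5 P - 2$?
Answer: $-177576$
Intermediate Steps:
$s{\left(P,J \right)} = -2 - 5 P$
$b = -7$ ($b = 0 - 7 = -7$)
$E{\left(z,q \right)} = -7 + z \left(z + 2 q\right)$ ($E{\left(z,q \right)} = \left(\left(z + q\right) + q\right) z - 7 = \left(\left(q + z\right) + q\right) z - 7 = \left(z + 2 q\right) z - 7 = z \left(z + 2 q\right) - 7 = -7 + z \left(z + 2 q\right)$)
$o{\left(c,g \right)} = 21$ ($o{\left(c,g \right)} = -2 + \left(\left(-2 - -25\right) + 0\right) = -2 + \left(\left(-2 + 25\right) + 0\right) = -2 + \left(23 + 0\right) = -2 + 23 = 21$)
$E{\left(-17,257 \right)} o{\left(1,10 \right)} = \left(-7 + \left(-17\right)^{2} + 2 \cdot 257 \left(-17\right)\right) 21 = \left(-7 + 289 - 8738\right) 21 = \left(-8456\right) 21 = -177576$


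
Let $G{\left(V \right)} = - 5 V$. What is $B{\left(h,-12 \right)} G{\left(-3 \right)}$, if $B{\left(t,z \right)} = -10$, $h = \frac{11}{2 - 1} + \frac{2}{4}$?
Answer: $-150$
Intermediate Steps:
$h = \frac{23}{2}$ ($h = \frac{11}{1} + 2 \cdot \frac{1}{4} = 11 \cdot 1 + \frac{1}{2} = 11 + \frac{1}{2} = \frac{23}{2} \approx 11.5$)
$B{\left(h,-12 \right)} G{\left(-3 \right)} = - 10 \left(\left(-5\right) \left(-3\right)\right) = \left(-10\right) 15 = -150$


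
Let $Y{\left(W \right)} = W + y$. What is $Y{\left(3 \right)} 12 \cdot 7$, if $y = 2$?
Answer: $420$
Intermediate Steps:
$Y{\left(W \right)} = 2 + W$ ($Y{\left(W \right)} = W + 2 = 2 + W$)
$Y{\left(3 \right)} 12 \cdot 7 = \left(2 + 3\right) 12 \cdot 7 = 5 \cdot 12 \cdot 7 = 60 \cdot 7 = 420$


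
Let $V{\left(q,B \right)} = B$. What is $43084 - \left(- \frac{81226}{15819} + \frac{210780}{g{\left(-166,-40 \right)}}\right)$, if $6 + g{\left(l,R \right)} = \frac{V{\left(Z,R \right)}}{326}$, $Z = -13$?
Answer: $\frac{611879682808}{7893681} \approx 77515.0$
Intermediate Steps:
$g{\left(l,R \right)} = -6 + \frac{R}{326}$
$43084 - \left(- \frac{81226}{15819} + \frac{210780}{g{\left(-166,-40 \right)}}\right) = 43084 - \left(- \frac{81226}{15819} + \frac{210780}{-6 + \frac{1}{326} \left(-40\right)}\right) = 43084 - \left(- \frac{81226}{15819} + \frac{210780}{-6 - \frac{20}{163}}\right) = 43084 - \left(- \frac{81226}{15819} + \frac{210780}{- \frac{998}{163}}\right) = 43084 + \left(\left(-210780\right) \left(- \frac{163}{998}\right) + \frac{81226}{15819}\right) = 43084 + \left(\frac{17178570}{499} + \frac{81226}{15819}\right) = 43084 + \frac{271788330604}{7893681} = \frac{611879682808}{7893681}$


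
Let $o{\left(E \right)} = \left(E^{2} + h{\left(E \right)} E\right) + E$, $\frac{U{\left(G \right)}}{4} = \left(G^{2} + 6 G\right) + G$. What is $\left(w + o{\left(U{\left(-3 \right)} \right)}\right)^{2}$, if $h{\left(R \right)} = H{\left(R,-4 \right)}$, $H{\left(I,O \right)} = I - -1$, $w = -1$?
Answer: $20349121$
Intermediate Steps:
$U{\left(G \right)} = 4 G^{2} + 28 G$ ($U{\left(G \right)} = 4 \left(\left(G^{2} + 6 G\right) + G\right) = 4 \left(G^{2} + 7 G\right) = 4 G^{2} + 28 G$)
$H{\left(I,O \right)} = 1 + I$ ($H{\left(I,O \right)} = I + 1 = 1 + I$)
$h{\left(R \right)} = 1 + R$
$o{\left(E \right)} = E + E^{2} + E \left(1 + E\right)$ ($o{\left(E \right)} = \left(E^{2} + \left(1 + E\right) E\right) + E = \left(E^{2} + E \left(1 + E\right)\right) + E = E + E^{2} + E \left(1 + E\right)$)
$\left(w + o{\left(U{\left(-3 \right)} \right)}\right)^{2} = \left(-1 + 2 \cdot 4 \left(-3\right) \left(7 - 3\right) \left(1 + 4 \left(-3\right) \left(7 - 3\right)\right)\right)^{2} = \left(-1 + 2 \cdot 4 \left(-3\right) 4 \left(1 + 4 \left(-3\right) 4\right)\right)^{2} = \left(-1 + 2 \left(-48\right) \left(1 - 48\right)\right)^{2} = \left(-1 + 2 \left(-48\right) \left(-47\right)\right)^{2} = \left(-1 + 4512\right)^{2} = 4511^{2} = 20349121$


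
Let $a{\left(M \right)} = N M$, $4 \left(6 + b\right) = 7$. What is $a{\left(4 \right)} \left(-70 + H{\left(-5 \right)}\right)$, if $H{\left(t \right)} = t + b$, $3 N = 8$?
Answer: $- \frac{2536}{3} \approx -845.33$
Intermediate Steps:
$N = \frac{8}{3}$ ($N = \frac{1}{3} \cdot 8 = \frac{8}{3} \approx 2.6667$)
$b = - \frac{17}{4}$ ($b = -6 + \frac{1}{4} \cdot 7 = -6 + \frac{7}{4} = - \frac{17}{4} \approx -4.25$)
$H{\left(t \right)} = - \frac{17}{4} + t$ ($H{\left(t \right)} = t - \frac{17}{4} = - \frac{17}{4} + t$)
$a{\left(M \right)} = \frac{8 M}{3}$
$a{\left(4 \right)} \left(-70 + H{\left(-5 \right)}\right) = \frac{8}{3} \cdot 4 \left(-70 - \frac{37}{4}\right) = \frac{32 \left(-70 - \frac{37}{4}\right)}{3} = \frac{32}{3} \left(- \frac{317}{4}\right) = - \frac{2536}{3}$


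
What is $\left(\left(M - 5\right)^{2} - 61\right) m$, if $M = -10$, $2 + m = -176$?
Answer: $-29192$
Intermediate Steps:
$m = -178$ ($m = -2 - 176 = -178$)
$\left(\left(M - 5\right)^{2} - 61\right) m = \left(\left(-10 - 5\right)^{2} - 61\right) \left(-178\right) = \left(\left(-15\right)^{2} - 61\right) \left(-178\right) = \left(225 - 61\right) \left(-178\right) = 164 \left(-178\right) = -29192$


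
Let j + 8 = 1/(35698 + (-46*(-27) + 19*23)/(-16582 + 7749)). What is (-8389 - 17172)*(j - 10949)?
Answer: 1209752264936614/4319435 ≈ 2.8007e+8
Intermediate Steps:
j = -34555359/4319435 (j = -8 + 1/(35698 + (-46*(-27) + 19*23)/(-16582 + 7749)) = -8 + 1/(35698 + (1242 + 437)/(-8833)) = -8 + 1/(35698 + 1679*(-1/8833)) = -8 + 1/(35698 - 23/121) = -8 + 1/(4319435/121) = -8 + 121/4319435 = -34555359/4319435 ≈ -8.0000)
(-8389 - 17172)*(j - 10949) = (-8389 - 17172)*(-34555359/4319435 - 10949) = -25561*(-47328049174/4319435) = 1209752264936614/4319435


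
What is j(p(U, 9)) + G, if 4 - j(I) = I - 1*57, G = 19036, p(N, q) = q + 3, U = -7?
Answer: 19085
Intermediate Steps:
p(N, q) = 3 + q
j(I) = 61 - I (j(I) = 4 - (I - 1*57) = 4 - (I - 57) = 4 - (-57 + I) = 4 + (57 - I) = 61 - I)
j(p(U, 9)) + G = (61 - (3 + 9)) + 19036 = (61 - 1*12) + 19036 = (61 - 12) + 19036 = 49 + 19036 = 19085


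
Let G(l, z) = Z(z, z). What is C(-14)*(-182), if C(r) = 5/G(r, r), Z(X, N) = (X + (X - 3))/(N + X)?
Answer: -25480/31 ≈ -821.94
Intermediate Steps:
Z(X, N) = (-3 + 2*X)/(N + X) (Z(X, N) = (X + (-3 + X))/(N + X) = (-3 + 2*X)/(N + X))
G(l, z) = (-3 + 2*z)/(2*z) (G(l, z) = (-3 + 2*z)/(z + z) = (-3 + 2*z)/((2*z)) = (1/(2*z))*(-3 + 2*z) = (-3 + 2*z)/(2*z))
C(r) = 5*r/(-3/2 + r) (C(r) = 5/(((-3/2 + r)/r)) = 5*(r/(-3/2 + r)) = 5*r/(-3/2 + r))
C(-14)*(-182) = (10*(-14)/(-3 + 2*(-14)))*(-182) = (10*(-14)/(-3 - 28))*(-182) = (10*(-14)/(-31))*(-182) = (10*(-14)*(-1/31))*(-182) = (140/31)*(-182) = -25480/31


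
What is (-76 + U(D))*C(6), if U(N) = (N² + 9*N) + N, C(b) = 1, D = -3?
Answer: -97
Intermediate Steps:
U(N) = N² + 10*N
(-76 + U(D))*C(6) = (-76 - 3*(10 - 3))*1 = (-76 - 3*7)*1 = (-76 - 21)*1 = -97*1 = -97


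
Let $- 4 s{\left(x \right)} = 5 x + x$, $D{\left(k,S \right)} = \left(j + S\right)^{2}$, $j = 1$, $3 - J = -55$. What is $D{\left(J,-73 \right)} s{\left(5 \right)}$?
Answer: $-38880$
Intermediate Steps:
$J = 58$ ($J = 3 - -55 = 3 + 55 = 58$)
$D{\left(k,S \right)} = \left(1 + S\right)^{2}$
$s{\left(x \right)} = - \frac{3 x}{2}$ ($s{\left(x \right)} = - \frac{5 x + x}{4} = - \frac{6 x}{4} = - \frac{3 x}{2}$)
$D{\left(J,-73 \right)} s{\left(5 \right)} = \left(1 - 73\right)^{2} \left(\left(- \frac{3}{2}\right) 5\right) = \left(-72\right)^{2} \left(- \frac{15}{2}\right) = 5184 \left(- \frac{15}{2}\right) = -38880$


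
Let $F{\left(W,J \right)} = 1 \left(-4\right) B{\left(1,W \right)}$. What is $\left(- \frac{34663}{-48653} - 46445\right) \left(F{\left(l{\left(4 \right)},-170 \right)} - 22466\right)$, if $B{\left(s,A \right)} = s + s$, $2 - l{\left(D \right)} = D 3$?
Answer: $\frac{50783462243028}{48653} \approx 1.0438 \cdot 10^{9}$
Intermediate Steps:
$l{\left(D \right)} = 2 - 3 D$ ($l{\left(D \right)} = 2 - D 3 = 2 - 3 D$)
$B{\left(s,A \right)} = 2 s$
$F{\left(W,J \right)} = -8$ ($F{\left(W,J \right)} = 1 \left(-4\right) 2 \cdot 1 = \left(-4\right) 2 = -8$)
$\left(- \frac{34663}{-48653} - 46445\right) \left(F{\left(l{\left(4 \right)},-170 \right)} - 22466\right) = \left(- \frac{34663}{-48653} - 46445\right) \left(-8 - 22466\right) = \left(\left(-34663\right) \left(- \frac{1}{48653}\right) - 46445\right) \left(-22474\right) = \left(\frac{34663}{48653} - 46445\right) \left(-22474\right) = \left(- \frac{2259653922}{48653}\right) \left(-22474\right) = \frac{50783462243028}{48653}$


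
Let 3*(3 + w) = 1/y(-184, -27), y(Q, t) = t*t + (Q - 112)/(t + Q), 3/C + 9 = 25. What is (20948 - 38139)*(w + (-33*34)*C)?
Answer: 13567502113357/3698760 ≈ 3.6681e+6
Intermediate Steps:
C = 3/16 (C = 3/(-9 + 25) = 3/16 ≈ 0.18750)
y(Q, t) = t² + (-112 + Q)/(Q + t)
w = -1386824/462345 (w = -3 + 1/(3*(((-112 - 184 + (-27)³ - 184*(-27)²)/(-184 - 27)))) = -3 + 1/(3*(((-112 - 184 - 19683 - 184*729)/(-211)))) = -3 + 1/(3*((-(-112 - 184 - 19683 - 134136)/211))) = -3 + 1/(3*((-1/211*(-154115)))) = -3 + 1/(3*(154115/211)) = -3 + (⅓)*(211/154115) = -3 + 211/462345 = -1386824/462345 ≈ -2.9995)
(20948 - 38139)*(w + (-33*34)*C) = (20948 - 38139)*(-1386824/462345 - 33*34*(3/16)) = -17191*(-1386824/462345 - 1122*3/16) = -17191*(-1386824/462345 - 1683/8) = -17191*(-789221227/3698760) = 13567502113357/3698760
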